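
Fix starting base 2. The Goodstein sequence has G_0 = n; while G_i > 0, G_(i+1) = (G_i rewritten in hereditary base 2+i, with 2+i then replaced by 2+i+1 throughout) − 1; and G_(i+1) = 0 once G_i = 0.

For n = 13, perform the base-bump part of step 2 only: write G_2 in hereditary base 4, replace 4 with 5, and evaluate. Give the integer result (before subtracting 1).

16093

[0] 13 ≡ 2^(2 + 1) + 2^2 + 1 (base 2). Lift 3: 109. −1: 108.
[1] 108 ≡ 3^(3 + 1) + 3^3 (base 3). Lift 4: 1280. −1: 1279.
[2] 1279 ≡ 4^(4 + 1) + 3·4^3 + 3·4^2 + 3·4 + 3 (base 4). Lift 5: 16093. −1: 16092.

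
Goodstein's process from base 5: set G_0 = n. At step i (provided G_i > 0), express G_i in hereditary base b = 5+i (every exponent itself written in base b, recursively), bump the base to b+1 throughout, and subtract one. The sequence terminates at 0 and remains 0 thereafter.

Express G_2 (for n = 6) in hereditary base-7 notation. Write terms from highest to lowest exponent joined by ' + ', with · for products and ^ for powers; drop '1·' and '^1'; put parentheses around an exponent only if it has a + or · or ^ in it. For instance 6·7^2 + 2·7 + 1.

6

i=0: 6 = 5 + 1 (b=5); 5→6: 6 + 1 = 7; 7−1 = 6
i=1: 6 = 6 (b=6); 6→7: 7 = 7; 7−1 = 6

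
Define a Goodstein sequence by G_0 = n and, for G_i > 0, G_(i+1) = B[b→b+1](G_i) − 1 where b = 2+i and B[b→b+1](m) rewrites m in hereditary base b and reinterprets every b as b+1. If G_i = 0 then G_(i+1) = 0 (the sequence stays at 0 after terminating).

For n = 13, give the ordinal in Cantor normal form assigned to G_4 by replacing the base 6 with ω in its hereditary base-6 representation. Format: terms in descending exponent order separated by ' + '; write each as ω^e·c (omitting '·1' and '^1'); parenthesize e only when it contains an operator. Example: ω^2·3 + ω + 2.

ω^(ω + 1) + ω^3·3 + ω^2·3 + ω·3 + 1

base 2: 13 = 2^(2 + 1) + 2^2 + 1; at 3: 3^(3 + 1) + 3^3 + 1 = 109; next = 108
base 3: 108 = 3^(3 + 1) + 3^3; at 4: 4^(4 + 1) + 4^4 = 1280; next = 1279
base 4: 1279 = 4^(4 + 1) + 3·4^3 + 3·4^2 + 3·4 + 3; at 5: 5^(5 + 1) + 3·5^3 + 3·5^2 + 3·5 + 3 = 16093; next = 16092
base 5: 16092 = 5^(5 + 1) + 3·5^3 + 3·5^2 + 3·5 + 2; at 6: 6^(6 + 1) + 3·6^3 + 3·6^2 + 3·6 + 2 = 280712; next = 280711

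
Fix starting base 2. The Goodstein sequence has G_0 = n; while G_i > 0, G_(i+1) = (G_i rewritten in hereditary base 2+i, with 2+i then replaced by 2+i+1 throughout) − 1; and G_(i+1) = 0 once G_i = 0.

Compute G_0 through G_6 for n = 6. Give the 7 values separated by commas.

G_0=6  [base 2] 2^2 + 2  →[2↦3]→  3^3 + 3 = 30  −1 ⇒ G_1=29
G_1=29  [base 3] 3^3 + 2  →[3↦4]→  4^4 + 2 = 258  −1 ⇒ G_2=257
G_2=257  [base 4] 4^4 + 1  →[4↦5]→  5^5 + 1 = 3126  −1 ⇒ G_3=3125
G_3=3125  [base 5] 5^5  →[5↦6]→  6^6 = 46656  −1 ⇒ G_4=46655
G_4=46655  [base 6] 5·6^5 + 5·6^4 + 5·6^3 + 5·6^2 + 5·6 + 5  →[6↦7]→  5·7^5 + 5·7^4 + 5·7^3 + 5·7^2 + 5·7 + 5 = 98040  −1 ⇒ G_5=98039
G_5=98039  [base 7] 5·7^5 + 5·7^4 + 5·7^3 + 5·7^2 + 5·7 + 4  →[7↦8]→  5·8^5 + 5·8^4 + 5·8^3 + 5·8^2 + 5·8 + 4 = 187244  −1 ⇒ G_6=187243

6, 29, 257, 3125, 46655, 98039, 187243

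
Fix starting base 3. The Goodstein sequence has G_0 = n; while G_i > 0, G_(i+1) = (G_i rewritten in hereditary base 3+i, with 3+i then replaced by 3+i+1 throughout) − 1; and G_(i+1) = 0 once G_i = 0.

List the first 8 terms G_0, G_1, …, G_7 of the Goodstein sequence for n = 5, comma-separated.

5, 5, 5, 5, 4, 3, 2, 1

G_0=5  [base 3] 3 + 2  →[3↦4]→  4 + 2 = 6  −1 ⇒ G_1=5
G_1=5  [base 4] 4 + 1  →[4↦5]→  5 + 1 = 6  −1 ⇒ G_2=5
G_2=5  [base 5] 5  →[5↦6]→  6 = 6  −1 ⇒ G_3=5
G_3=5  [base 6] 5  →[6↦7]→  5 = 5  −1 ⇒ G_4=4
G_4=4  [base 7] 4  →[7↦8]→  4 = 4  −1 ⇒ G_5=3
G_5=3  [base 8] 3  →[8↦9]→  3 = 3  −1 ⇒ G_6=2
G_6=2  [base 9] 2  →[9↦10]→  2 = 2  −1 ⇒ G_7=1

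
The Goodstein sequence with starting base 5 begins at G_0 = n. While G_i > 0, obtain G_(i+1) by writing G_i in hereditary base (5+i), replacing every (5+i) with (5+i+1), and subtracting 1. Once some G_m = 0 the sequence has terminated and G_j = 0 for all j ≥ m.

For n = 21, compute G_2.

27

(0) 21|_5 = 4·5 + 1 ↦ 4·6 + 1|_6 = 25 ⇒ 24
(1) 24|_6 = 4·6 ↦ 4·7|_7 = 28 ⇒ 27
(2) 27|_7 = 3·7 + 6 ↦ 3·8 + 6|_8 = 30 ⇒ 29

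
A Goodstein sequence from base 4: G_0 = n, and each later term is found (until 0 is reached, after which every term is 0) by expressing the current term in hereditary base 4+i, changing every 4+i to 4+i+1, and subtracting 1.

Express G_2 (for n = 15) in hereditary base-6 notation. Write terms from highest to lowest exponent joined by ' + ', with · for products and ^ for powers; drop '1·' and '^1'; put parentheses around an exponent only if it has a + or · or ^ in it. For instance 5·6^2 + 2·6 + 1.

base 4: 15 = 3·4 + 3; at 5: 3·5 + 3 = 18; next = 17
base 5: 17 = 3·5 + 2; at 6: 3·6 + 2 = 20; next = 19
base 6: 19 = 3·6 + 1; at 7: 3·7 + 1 = 22; next = 21

3·6 + 1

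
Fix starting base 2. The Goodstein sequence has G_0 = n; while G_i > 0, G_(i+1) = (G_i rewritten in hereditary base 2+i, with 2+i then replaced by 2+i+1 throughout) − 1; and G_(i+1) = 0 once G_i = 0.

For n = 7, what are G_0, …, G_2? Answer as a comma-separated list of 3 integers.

7 —HB2→ 2^2 + 2 + 1 —bump→ 3^3 + 3 + 1 = 31 —(−1)→ 30
30 —HB3→ 3^3 + 3 —bump→ 4^4 + 4 = 260 —(−1)→ 259

7, 30, 259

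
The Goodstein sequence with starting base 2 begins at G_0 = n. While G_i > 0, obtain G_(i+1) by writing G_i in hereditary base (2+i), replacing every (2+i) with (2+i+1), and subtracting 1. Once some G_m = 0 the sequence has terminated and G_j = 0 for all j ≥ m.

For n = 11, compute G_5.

(0) 11|_2 = 2^(2 + 1) + 2 + 1 ↦ 3^(3 + 1) + 3 + 1|_3 = 85 ⇒ 84
(1) 84|_3 = 3^(3 + 1) + 3 ↦ 4^(4 + 1) + 4|_4 = 1028 ⇒ 1027
(2) 1027|_4 = 4^(4 + 1) + 3 ↦ 5^(5 + 1) + 3|_5 = 15628 ⇒ 15627
(3) 15627|_5 = 5^(5 + 1) + 2 ↦ 6^(6 + 1) + 2|_6 = 279938 ⇒ 279937
(4) 279937|_6 = 6^(6 + 1) + 1 ↦ 7^(7 + 1) + 1|_7 = 5764802 ⇒ 5764801
(5) 5764801|_7 = 7^(7 + 1) ↦ 8^(8 + 1)|_8 = 134217728 ⇒ 134217727

5764801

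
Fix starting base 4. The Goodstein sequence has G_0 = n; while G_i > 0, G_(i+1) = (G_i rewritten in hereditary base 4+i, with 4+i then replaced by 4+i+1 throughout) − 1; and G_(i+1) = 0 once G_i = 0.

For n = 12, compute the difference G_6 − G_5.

1

G_0=12  [base 4] 3·4  →[4↦5]→  3·5 = 15  −1 ⇒ G_1=14
G_1=14  [base 5] 2·5 + 4  →[5↦6]→  2·6 + 4 = 16  −1 ⇒ G_2=15
G_2=15  [base 6] 2·6 + 3  →[6↦7]→  2·7 + 3 = 17  −1 ⇒ G_3=16
G_3=16  [base 7] 2·7 + 2  →[7↦8]→  2·8 + 2 = 18  −1 ⇒ G_4=17
G_4=17  [base 8] 2·8 + 1  →[8↦9]→  2·9 + 1 = 19  −1 ⇒ G_5=18
G_5=18  [base 9] 2·9  →[9↦10]→  2·10 = 20  −1 ⇒ G_6=19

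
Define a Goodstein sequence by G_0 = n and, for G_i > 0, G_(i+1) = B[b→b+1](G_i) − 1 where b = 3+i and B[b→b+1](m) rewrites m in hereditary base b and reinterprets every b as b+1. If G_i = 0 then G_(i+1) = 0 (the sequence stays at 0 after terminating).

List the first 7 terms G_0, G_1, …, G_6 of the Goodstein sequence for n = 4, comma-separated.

G_0 = 4. HB_3(4) = 3 + 1. Bump = 5. G_1 = 4.
G_1 = 4. HB_4(4) = 4. Bump = 5. G_2 = 4.
G_2 = 4. HB_5(4) = 4. Bump = 4. G_3 = 3.
G_3 = 3. HB_6(3) = 3. Bump = 3. G_4 = 2.
G_4 = 2. HB_7(2) = 2. Bump = 2. G_5 = 1.
G_5 = 1. HB_8(1) = 1. Bump = 1. G_6 = 0.

4, 4, 4, 3, 2, 1, 0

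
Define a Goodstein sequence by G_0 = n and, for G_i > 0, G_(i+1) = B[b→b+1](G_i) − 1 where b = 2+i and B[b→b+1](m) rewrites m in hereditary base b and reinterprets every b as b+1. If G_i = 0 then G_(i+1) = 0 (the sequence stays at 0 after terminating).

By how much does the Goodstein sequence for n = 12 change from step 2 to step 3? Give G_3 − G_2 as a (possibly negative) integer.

14620

[0] 12 ≡ 2^(2 + 1) + 2^2 (base 2). Lift 3: 108. −1: 107.
[1] 107 ≡ 3^(3 + 1) + 2·3^2 + 2·3 + 2 (base 3). Lift 4: 1066. −1: 1065.
[2] 1065 ≡ 4^(4 + 1) + 2·4^2 + 2·4 + 1 (base 4). Lift 5: 15686. −1: 15685.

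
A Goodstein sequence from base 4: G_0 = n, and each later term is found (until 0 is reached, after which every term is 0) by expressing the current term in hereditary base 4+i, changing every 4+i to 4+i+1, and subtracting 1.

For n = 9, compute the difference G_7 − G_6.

[0] 9 ≡ 2·4 + 1 (base 4). Lift 5: 11. −1: 10.
[1] 10 ≡ 2·5 (base 5). Lift 6: 12. −1: 11.
[2] 11 ≡ 6 + 5 (base 6). Lift 7: 12. −1: 11.
[3] 11 ≡ 7 + 4 (base 7). Lift 8: 12. −1: 11.
[4] 11 ≡ 8 + 3 (base 8). Lift 9: 12. −1: 11.
[5] 11 ≡ 9 + 2 (base 9). Lift 10: 12. −1: 11.
[6] 11 ≡ 10 + 1 (base 10). Lift 11: 12. −1: 11.

0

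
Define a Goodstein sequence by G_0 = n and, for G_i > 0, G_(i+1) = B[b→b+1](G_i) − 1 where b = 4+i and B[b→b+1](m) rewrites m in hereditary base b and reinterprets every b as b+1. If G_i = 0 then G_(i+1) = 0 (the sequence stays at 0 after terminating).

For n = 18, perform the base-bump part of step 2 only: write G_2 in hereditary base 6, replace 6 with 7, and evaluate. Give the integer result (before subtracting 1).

49

i=0: 18 = 4^2 + 2 (b=4); 4→5: 5^2 + 2 = 27; 27−1 = 26
i=1: 26 = 5^2 + 1 (b=5); 5→6: 6^2 + 1 = 37; 37−1 = 36
i=2: 36 = 6^2 (b=6); 6→7: 7^2 = 49; 49−1 = 48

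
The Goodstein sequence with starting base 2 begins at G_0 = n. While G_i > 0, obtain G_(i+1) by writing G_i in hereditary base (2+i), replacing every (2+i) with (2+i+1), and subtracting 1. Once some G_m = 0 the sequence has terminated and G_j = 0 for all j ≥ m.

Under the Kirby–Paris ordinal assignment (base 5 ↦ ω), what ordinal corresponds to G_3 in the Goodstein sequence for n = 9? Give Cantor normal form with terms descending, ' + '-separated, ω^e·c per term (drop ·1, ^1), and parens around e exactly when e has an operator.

ω^ω·3 + ω^3·3 + ω^2·3 + ω·3 + 2

G_0=9  [base 2] 2^(2 + 1) + 1  →[2↦3]→  3^(3 + 1) + 1 = 82  −1 ⇒ G_1=81
G_1=81  [base 3] 3^(3 + 1)  →[3↦4]→  4^(4 + 1) = 1024  −1 ⇒ G_2=1023
G_2=1023  [base 4] 3·4^4 + 3·4^3 + 3·4^2 + 3·4 + 3  →[4↦5]→  3·5^5 + 3·5^3 + 3·5^2 + 3·5 + 3 = 9843  −1 ⇒ G_3=9842
G_3=9842  [base 5] 3·5^5 + 3·5^3 + 3·5^2 + 3·5 + 2  →[5↦6]→  3·6^6 + 3·6^3 + 3·6^2 + 3·6 + 2 = 140744  −1 ⇒ G_4=140743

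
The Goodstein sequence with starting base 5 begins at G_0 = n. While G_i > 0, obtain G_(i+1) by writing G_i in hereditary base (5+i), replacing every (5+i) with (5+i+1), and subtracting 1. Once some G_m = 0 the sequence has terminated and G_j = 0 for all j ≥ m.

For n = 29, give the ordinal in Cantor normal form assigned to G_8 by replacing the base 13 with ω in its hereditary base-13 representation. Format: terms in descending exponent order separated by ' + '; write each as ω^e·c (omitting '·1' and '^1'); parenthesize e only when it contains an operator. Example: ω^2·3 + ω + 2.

29 —HB5→ 5^2 + 4 —bump→ 6^2 + 4 = 40 —(−1)→ 39
39 —HB6→ 6^2 + 3 —bump→ 7^2 + 3 = 52 —(−1)→ 51
51 —HB7→ 7^2 + 2 —bump→ 8^2 + 2 = 66 —(−1)→ 65
65 —HB8→ 8^2 + 1 —bump→ 9^2 + 1 = 82 —(−1)→ 81
81 —HB9→ 9^2 —bump→ 10^2 = 100 —(−1)→ 99
99 —HB10→ 9·10 + 9 —bump→ 9·11 + 9 = 108 —(−1)→ 107
107 —HB11→ 9·11 + 8 —bump→ 9·12 + 8 = 116 —(−1)→ 115
115 —HB12→ 9·12 + 7 —bump→ 9·13 + 7 = 124 —(−1)→ 123

ω·9 + 6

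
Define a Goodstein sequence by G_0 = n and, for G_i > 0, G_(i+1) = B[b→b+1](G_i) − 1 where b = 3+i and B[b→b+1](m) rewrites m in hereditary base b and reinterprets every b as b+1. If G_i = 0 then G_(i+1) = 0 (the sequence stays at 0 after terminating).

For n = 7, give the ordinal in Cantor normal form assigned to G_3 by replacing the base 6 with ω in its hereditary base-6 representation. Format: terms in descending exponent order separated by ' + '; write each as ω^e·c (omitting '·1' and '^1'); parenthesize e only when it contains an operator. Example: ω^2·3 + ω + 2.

G_0 = 7. HB_3(7) = 2·3 + 1. Bump = 9. G_1 = 8.
G_1 = 8. HB_4(8) = 2·4. Bump = 10. G_2 = 9.
G_2 = 9. HB_5(9) = 5 + 4. Bump = 10. G_3 = 9.
G_3 = 9. HB_6(9) = 6 + 3. Bump = 10. G_4 = 9.

ω + 3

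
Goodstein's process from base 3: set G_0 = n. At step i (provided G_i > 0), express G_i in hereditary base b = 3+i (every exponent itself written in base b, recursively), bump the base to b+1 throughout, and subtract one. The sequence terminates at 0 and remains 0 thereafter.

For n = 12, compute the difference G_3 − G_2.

10

G_0 = 12. HB_3(12) = 3^2 + 3. Bump = 20. G_1 = 19.
G_1 = 19. HB_4(19) = 4^2 + 3. Bump = 28. G_2 = 27.
G_2 = 27. HB_5(27) = 5^2 + 2. Bump = 38. G_3 = 37.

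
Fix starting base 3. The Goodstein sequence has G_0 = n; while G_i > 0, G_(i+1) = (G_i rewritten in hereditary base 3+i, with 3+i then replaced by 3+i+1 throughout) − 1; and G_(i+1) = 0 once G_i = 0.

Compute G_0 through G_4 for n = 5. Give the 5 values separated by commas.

5, 5, 5, 5, 4

G_0 = 5. HB_3(5) = 3 + 2. Bump = 6. G_1 = 5.
G_1 = 5. HB_4(5) = 4 + 1. Bump = 6. G_2 = 5.
G_2 = 5. HB_5(5) = 5. Bump = 6. G_3 = 5.
G_3 = 5. HB_6(5) = 5. Bump = 5. G_4 = 4.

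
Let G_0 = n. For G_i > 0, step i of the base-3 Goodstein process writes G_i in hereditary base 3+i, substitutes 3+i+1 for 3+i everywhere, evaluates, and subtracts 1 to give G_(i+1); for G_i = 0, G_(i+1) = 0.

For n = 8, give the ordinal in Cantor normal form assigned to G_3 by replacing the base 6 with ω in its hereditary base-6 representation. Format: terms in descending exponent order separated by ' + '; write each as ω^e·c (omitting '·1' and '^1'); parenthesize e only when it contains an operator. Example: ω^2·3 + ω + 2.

ω + 5

(0) 8|_3 = 2·3 + 2 ↦ 2·4 + 2|_4 = 10 ⇒ 9
(1) 9|_4 = 2·4 + 1 ↦ 2·5 + 1|_5 = 11 ⇒ 10
(2) 10|_5 = 2·5 ↦ 2·6|_6 = 12 ⇒ 11
(3) 11|_6 = 6 + 5 ↦ 7 + 5|_7 = 12 ⇒ 11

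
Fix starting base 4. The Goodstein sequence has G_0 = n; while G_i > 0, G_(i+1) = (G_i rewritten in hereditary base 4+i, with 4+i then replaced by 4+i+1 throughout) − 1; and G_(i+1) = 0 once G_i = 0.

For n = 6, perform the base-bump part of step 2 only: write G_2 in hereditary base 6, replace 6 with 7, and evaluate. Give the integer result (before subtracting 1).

6 —HB4→ 4 + 2 —bump→ 5 + 2 = 7 —(−1)→ 6
6 —HB5→ 5 + 1 —bump→ 6 + 1 = 7 —(−1)→ 6
6 —HB6→ 6 —bump→ 7 = 7 —(−1)→ 6

7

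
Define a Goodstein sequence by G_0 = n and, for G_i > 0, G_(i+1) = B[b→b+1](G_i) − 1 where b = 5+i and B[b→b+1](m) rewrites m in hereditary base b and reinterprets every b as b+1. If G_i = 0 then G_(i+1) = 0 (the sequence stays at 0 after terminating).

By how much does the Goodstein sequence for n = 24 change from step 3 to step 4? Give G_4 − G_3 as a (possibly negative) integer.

3

(0) 24|_5 = 4·5 + 4 ↦ 4·6 + 4|_6 = 28 ⇒ 27
(1) 27|_6 = 4·6 + 3 ↦ 4·7 + 3|_7 = 31 ⇒ 30
(2) 30|_7 = 4·7 + 2 ↦ 4·8 + 2|_8 = 34 ⇒ 33
(3) 33|_8 = 4·8 + 1 ↦ 4·9 + 1|_9 = 37 ⇒ 36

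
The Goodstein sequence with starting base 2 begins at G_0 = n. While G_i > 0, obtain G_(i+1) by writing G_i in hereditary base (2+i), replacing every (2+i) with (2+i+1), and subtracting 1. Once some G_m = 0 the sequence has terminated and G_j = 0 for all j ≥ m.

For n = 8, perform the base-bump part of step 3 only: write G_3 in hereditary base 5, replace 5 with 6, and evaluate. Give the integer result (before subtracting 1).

93396

step 0: 8 = 2^(2 + 1); sub 3 for 2: 3^(3 + 1); = 81; G_1 = 81−1 = 80
step 1: 80 = 2·3^3 + 2·3^2 + 2·3 + 2; sub 4 for 3: 2·4^4 + 2·4^2 + 2·4 + 2; = 554; G_2 = 554−1 = 553
step 2: 553 = 2·4^4 + 2·4^2 + 2·4 + 1; sub 5 for 4: 2·5^5 + 2·5^2 + 2·5 + 1; = 6311; G_3 = 6311−1 = 6310
step 3: 6310 = 2·5^5 + 2·5^2 + 2·5; sub 6 for 5: 2·6^6 + 2·6^2 + 2·6; = 93396; G_4 = 93396−1 = 93395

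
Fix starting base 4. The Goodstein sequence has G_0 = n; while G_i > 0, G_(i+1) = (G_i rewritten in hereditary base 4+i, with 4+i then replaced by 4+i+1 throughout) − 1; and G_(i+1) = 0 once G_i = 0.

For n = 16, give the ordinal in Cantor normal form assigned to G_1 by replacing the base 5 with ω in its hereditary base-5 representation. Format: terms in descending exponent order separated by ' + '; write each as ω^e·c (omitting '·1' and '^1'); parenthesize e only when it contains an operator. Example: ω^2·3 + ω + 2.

G_0=16  [base 4] 4^2  →[4↦5]→  5^2 = 25  −1 ⇒ G_1=24
G_1=24  [base 5] 4·5 + 4  →[5↦6]→  4·6 + 4 = 28  −1 ⇒ G_2=27

ω·4 + 4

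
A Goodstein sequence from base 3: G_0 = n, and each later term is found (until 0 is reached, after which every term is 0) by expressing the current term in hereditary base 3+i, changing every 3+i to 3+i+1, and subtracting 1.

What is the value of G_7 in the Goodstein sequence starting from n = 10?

(0) 10|_3 = 3^2 + 1 ↦ 4^2 + 1|_4 = 17 ⇒ 16
(1) 16|_4 = 4^2 ↦ 5^2|_5 = 25 ⇒ 24
(2) 24|_5 = 4·5 + 4 ↦ 4·6 + 4|_6 = 28 ⇒ 27
(3) 27|_6 = 4·6 + 3 ↦ 4·7 + 3|_7 = 31 ⇒ 30
(4) 30|_7 = 4·7 + 2 ↦ 4·8 + 2|_8 = 34 ⇒ 33
(5) 33|_8 = 4·8 + 1 ↦ 4·9 + 1|_9 = 37 ⇒ 36
(6) 36|_9 = 4·9 ↦ 4·10|_10 = 40 ⇒ 39
(7) 39|_10 = 3·10 + 9 ↦ 3·11 + 9|_11 = 42 ⇒ 41

39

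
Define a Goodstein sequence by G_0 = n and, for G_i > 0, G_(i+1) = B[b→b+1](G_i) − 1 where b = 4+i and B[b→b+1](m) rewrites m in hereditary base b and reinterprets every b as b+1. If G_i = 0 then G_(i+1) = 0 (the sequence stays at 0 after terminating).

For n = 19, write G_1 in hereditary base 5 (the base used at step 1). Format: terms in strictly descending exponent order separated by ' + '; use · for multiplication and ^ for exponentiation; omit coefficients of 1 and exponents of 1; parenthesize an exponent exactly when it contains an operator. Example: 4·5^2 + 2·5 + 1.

5^2 + 2

base 4: 19 = 4^2 + 3; at 5: 5^2 + 3 = 28; next = 27
base 5: 27 = 5^2 + 2; at 6: 6^2 + 2 = 38; next = 37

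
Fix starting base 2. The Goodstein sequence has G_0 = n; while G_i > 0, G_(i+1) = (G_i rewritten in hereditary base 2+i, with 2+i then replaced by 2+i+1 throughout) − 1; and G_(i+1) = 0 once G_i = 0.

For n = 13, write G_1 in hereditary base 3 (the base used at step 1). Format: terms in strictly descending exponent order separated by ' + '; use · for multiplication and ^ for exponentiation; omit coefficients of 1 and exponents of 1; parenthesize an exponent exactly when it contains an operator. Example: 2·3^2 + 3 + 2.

step 0: 13 = 2^(2 + 1) + 2^2 + 1; sub 3 for 2: 3^(3 + 1) + 3^3 + 1; = 109; G_1 = 109−1 = 108
step 1: 108 = 3^(3 + 1) + 3^3; sub 4 for 3: 4^(4 + 1) + 4^4; = 1280; G_2 = 1280−1 = 1279

3^(3 + 1) + 3^3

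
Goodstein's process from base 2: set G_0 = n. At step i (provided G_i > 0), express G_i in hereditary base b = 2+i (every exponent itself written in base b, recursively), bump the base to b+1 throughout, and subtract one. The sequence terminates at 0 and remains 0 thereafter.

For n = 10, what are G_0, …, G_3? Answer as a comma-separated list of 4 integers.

(0) 10|_2 = 2^(2 + 1) + 2 ↦ 3^(3 + 1) + 3|_3 = 84 ⇒ 83
(1) 83|_3 = 3^(3 + 1) + 2 ↦ 4^(4 + 1) + 2|_4 = 1026 ⇒ 1025
(2) 1025|_4 = 4^(4 + 1) + 1 ↦ 5^(5 + 1) + 1|_5 = 15626 ⇒ 15625

10, 83, 1025, 15625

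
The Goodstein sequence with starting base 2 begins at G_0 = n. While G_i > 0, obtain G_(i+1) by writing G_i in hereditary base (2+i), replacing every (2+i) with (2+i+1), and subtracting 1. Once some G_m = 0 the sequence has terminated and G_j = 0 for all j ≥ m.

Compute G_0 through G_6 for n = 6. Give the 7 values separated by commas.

G_0=6  [base 2] 2^2 + 2  →[2↦3]→  3^3 + 3 = 30  −1 ⇒ G_1=29
G_1=29  [base 3] 3^3 + 2  →[3↦4]→  4^4 + 2 = 258  −1 ⇒ G_2=257
G_2=257  [base 4] 4^4 + 1  →[4↦5]→  5^5 + 1 = 3126  −1 ⇒ G_3=3125
G_3=3125  [base 5] 5^5  →[5↦6]→  6^6 = 46656  −1 ⇒ G_4=46655
G_4=46655  [base 6] 5·6^5 + 5·6^4 + 5·6^3 + 5·6^2 + 5·6 + 5  →[6↦7]→  5·7^5 + 5·7^4 + 5·7^3 + 5·7^2 + 5·7 + 5 = 98040  −1 ⇒ G_5=98039
G_5=98039  [base 7] 5·7^5 + 5·7^4 + 5·7^3 + 5·7^2 + 5·7 + 4  →[7↦8]→  5·8^5 + 5·8^4 + 5·8^3 + 5·8^2 + 5·8 + 4 = 187244  −1 ⇒ G_6=187243

6, 29, 257, 3125, 46655, 98039, 187243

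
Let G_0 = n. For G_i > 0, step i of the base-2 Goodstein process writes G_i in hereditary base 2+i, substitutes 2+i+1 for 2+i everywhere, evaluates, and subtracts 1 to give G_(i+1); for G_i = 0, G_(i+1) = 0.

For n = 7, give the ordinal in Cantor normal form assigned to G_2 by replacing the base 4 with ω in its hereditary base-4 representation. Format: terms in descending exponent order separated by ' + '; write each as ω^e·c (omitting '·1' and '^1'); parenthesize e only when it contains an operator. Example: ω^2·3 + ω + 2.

[0] 7 ≡ 2^2 + 2 + 1 (base 2). Lift 3: 31. −1: 30.
[1] 30 ≡ 3^3 + 3 (base 3). Lift 4: 260. −1: 259.
[2] 259 ≡ 4^4 + 3 (base 4). Lift 5: 3128. −1: 3127.

ω^ω + 3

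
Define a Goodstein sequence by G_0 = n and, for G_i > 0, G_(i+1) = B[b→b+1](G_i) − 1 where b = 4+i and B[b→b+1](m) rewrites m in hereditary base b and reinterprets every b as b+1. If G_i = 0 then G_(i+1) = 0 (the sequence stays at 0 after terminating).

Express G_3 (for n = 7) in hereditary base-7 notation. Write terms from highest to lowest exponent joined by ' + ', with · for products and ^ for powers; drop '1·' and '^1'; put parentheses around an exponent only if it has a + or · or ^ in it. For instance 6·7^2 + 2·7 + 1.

7

[0] 7 ≡ 4 + 3 (base 4). Lift 5: 8. −1: 7.
[1] 7 ≡ 5 + 2 (base 5). Lift 6: 8. −1: 7.
[2] 7 ≡ 6 + 1 (base 6). Lift 7: 8. −1: 7.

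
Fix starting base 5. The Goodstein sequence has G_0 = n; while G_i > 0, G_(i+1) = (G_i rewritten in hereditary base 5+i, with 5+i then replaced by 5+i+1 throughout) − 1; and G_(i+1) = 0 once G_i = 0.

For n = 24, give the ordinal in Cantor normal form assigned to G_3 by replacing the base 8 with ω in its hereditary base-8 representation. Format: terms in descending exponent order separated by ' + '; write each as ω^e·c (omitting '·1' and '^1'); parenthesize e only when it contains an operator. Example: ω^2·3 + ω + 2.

[0] 24 ≡ 4·5 + 4 (base 5). Lift 6: 28. −1: 27.
[1] 27 ≡ 4·6 + 3 (base 6). Lift 7: 31. −1: 30.
[2] 30 ≡ 4·7 + 2 (base 7). Lift 8: 34. −1: 33.
[3] 33 ≡ 4·8 + 1 (base 8). Lift 9: 37. −1: 36.

ω·4 + 1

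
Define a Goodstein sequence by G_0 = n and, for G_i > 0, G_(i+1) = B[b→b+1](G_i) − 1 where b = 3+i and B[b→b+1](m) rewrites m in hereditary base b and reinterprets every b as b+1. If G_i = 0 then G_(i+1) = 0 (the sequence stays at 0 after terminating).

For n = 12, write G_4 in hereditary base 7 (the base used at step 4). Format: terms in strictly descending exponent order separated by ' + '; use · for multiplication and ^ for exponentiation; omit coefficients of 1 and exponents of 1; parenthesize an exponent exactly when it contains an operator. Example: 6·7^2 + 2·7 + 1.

7^2

[0] 12 ≡ 3^2 + 3 (base 3). Lift 4: 20. −1: 19.
[1] 19 ≡ 4^2 + 3 (base 4). Lift 5: 28. −1: 27.
[2] 27 ≡ 5^2 + 2 (base 5). Lift 6: 38. −1: 37.
[3] 37 ≡ 6^2 + 1 (base 6). Lift 7: 50. −1: 49.
[4] 49 ≡ 7^2 (base 7). Lift 8: 64. −1: 63.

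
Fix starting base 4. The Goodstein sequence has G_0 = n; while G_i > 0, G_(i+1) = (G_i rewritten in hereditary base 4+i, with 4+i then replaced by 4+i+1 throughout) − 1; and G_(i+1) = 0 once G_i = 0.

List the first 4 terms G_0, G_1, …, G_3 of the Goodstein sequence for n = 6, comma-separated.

6, 6, 6, 6

(0) 6|_4 = 4 + 2 ↦ 5 + 2|_5 = 7 ⇒ 6
(1) 6|_5 = 5 + 1 ↦ 6 + 1|_6 = 7 ⇒ 6
(2) 6|_6 = 6 ↦ 7|_7 = 7 ⇒ 6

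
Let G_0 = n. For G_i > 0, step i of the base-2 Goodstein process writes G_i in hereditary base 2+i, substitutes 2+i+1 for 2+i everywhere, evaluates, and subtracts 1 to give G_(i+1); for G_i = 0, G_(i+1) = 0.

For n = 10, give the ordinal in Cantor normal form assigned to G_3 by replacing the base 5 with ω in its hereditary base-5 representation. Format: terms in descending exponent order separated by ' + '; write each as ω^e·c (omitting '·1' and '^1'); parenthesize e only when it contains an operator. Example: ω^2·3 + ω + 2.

10 —HB2→ 2^(2 + 1) + 2 —bump→ 3^(3 + 1) + 3 = 84 —(−1)→ 83
83 —HB3→ 3^(3 + 1) + 2 —bump→ 4^(4 + 1) + 2 = 1026 —(−1)→ 1025
1025 —HB4→ 4^(4 + 1) + 1 —bump→ 5^(5 + 1) + 1 = 15626 —(−1)→ 15625

ω^(ω + 1)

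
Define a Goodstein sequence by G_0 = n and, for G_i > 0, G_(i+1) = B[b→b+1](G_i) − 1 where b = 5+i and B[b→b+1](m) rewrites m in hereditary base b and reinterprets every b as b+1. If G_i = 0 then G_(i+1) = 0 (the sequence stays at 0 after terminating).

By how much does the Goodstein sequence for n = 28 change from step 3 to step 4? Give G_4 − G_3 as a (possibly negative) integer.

16

base 5: 28 = 5^2 + 3; at 6: 6^2 + 3 = 39; next = 38
base 6: 38 = 6^2 + 2; at 7: 7^2 + 2 = 51; next = 50
base 7: 50 = 7^2 + 1; at 8: 8^2 + 1 = 65; next = 64
base 8: 64 = 8^2; at 9: 9^2 = 81; next = 80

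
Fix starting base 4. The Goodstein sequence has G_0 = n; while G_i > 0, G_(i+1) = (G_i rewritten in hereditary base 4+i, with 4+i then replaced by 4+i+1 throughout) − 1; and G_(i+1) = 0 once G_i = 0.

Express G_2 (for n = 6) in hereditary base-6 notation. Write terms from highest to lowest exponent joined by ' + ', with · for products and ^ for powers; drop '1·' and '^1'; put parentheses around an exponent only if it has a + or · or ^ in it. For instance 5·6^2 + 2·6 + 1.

base 4: 6 = 4 + 2; at 5: 5 + 2 = 7; next = 6
base 5: 6 = 5 + 1; at 6: 6 + 1 = 7; next = 6

6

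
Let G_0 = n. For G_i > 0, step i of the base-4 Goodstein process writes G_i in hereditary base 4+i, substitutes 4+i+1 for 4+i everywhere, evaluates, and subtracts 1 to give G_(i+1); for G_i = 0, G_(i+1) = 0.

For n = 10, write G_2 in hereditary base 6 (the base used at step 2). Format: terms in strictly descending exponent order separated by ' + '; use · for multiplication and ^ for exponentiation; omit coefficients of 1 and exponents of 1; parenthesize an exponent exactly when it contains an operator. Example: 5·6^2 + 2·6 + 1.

2·6

G_0=10  [base 4] 2·4 + 2  →[4↦5]→  2·5 + 2 = 12  −1 ⇒ G_1=11
G_1=11  [base 5] 2·5 + 1  →[5↦6]→  2·6 + 1 = 13  −1 ⇒ G_2=12
G_2=12  [base 6] 2·6  →[6↦7]→  2·7 = 14  −1 ⇒ G_3=13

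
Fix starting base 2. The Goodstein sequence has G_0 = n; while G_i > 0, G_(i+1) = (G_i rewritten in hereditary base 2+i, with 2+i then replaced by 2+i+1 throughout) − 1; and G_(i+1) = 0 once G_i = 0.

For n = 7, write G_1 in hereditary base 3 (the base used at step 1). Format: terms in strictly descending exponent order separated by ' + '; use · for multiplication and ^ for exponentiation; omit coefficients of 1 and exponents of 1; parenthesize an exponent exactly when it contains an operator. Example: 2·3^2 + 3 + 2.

(0) 7|_2 = 2^2 + 2 + 1 ↦ 3^3 + 3 + 1|_3 = 31 ⇒ 30
(1) 30|_3 = 3^3 + 3 ↦ 4^4 + 4|_4 = 260 ⇒ 259

3^3 + 3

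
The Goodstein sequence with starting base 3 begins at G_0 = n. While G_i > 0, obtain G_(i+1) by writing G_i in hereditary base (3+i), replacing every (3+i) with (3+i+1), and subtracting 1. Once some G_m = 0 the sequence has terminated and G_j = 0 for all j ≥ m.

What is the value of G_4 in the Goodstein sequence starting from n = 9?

G_0=9  [base 3] 3^2  →[3↦4]→  4^2 = 16  −1 ⇒ G_1=15
G_1=15  [base 4] 3·4 + 3  →[4↦5]→  3·5 + 3 = 18  −1 ⇒ G_2=17
G_2=17  [base 5] 3·5 + 2  →[5↦6]→  3·6 + 2 = 20  −1 ⇒ G_3=19
G_3=19  [base 6] 3·6 + 1  →[6↦7]→  3·7 + 1 = 22  −1 ⇒ G_4=21
G_4=21  [base 7] 3·7  →[7↦8]→  3·8 = 24  −1 ⇒ G_5=23

21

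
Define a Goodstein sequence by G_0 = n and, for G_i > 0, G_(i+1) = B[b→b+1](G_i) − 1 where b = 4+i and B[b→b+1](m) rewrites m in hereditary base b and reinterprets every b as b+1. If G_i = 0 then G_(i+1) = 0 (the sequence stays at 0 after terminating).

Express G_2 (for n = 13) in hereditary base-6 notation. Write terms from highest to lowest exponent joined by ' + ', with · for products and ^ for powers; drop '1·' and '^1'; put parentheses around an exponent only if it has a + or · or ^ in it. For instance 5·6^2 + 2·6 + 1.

[0] 13 ≡ 3·4 + 1 (base 4). Lift 5: 16. −1: 15.
[1] 15 ≡ 3·5 (base 5). Lift 6: 18. −1: 17.

2·6 + 5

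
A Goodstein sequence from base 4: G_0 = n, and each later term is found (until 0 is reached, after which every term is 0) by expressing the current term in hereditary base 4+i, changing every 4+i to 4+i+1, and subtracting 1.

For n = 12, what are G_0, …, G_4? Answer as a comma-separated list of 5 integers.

i=0: 12 = 3·4 (b=4); 4→5: 3·5 = 15; 15−1 = 14
i=1: 14 = 2·5 + 4 (b=5); 5→6: 2·6 + 4 = 16; 16−1 = 15
i=2: 15 = 2·6 + 3 (b=6); 6→7: 2·7 + 3 = 17; 17−1 = 16
i=3: 16 = 2·7 + 2 (b=7); 7→8: 2·8 + 2 = 18; 18−1 = 17

12, 14, 15, 16, 17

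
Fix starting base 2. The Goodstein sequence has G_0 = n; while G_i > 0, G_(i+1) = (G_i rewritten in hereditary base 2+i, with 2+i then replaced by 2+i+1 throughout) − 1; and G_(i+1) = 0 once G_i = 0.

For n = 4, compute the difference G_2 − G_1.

15

4 —HB2→ 2^2 —bump→ 3^3 = 27 —(−1)→ 26
26 —HB3→ 2·3^2 + 2·3 + 2 —bump→ 2·4^2 + 2·4 + 2 = 42 —(−1)→ 41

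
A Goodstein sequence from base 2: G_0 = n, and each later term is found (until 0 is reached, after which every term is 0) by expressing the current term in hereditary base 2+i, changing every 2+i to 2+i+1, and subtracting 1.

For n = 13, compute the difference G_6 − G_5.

i=0: 13 = 2^(2 + 1) + 2^2 + 1 (b=2); 2→3: 3^(3 + 1) + 3^3 + 1 = 109; 109−1 = 108
i=1: 108 = 3^(3 + 1) + 3^3 (b=3); 3→4: 4^(4 + 1) + 4^4 = 1280; 1280−1 = 1279
i=2: 1279 = 4^(4 + 1) + 3·4^3 + 3·4^2 + 3·4 + 3 (b=4); 4→5: 5^(5 + 1) + 3·5^3 + 3·5^2 + 3·5 + 3 = 16093; 16093−1 = 16092
i=3: 16092 = 5^(5 + 1) + 3·5^3 + 3·5^2 + 3·5 + 2 (b=5); 5→6: 6^(6 + 1) + 3·6^3 + 3·6^2 + 3·6 + 2 = 280712; 280712−1 = 280711
i=4: 280711 = 6^(6 + 1) + 3·6^3 + 3·6^2 + 3·6 + 1 (b=6); 6→7: 7^(7 + 1) + 3·7^3 + 3·7^2 + 3·7 + 1 = 5765999; 5765999−1 = 5765998
i=5: 5765998 = 7^(7 + 1) + 3·7^3 + 3·7^2 + 3·7 (b=7); 7→8: 8^(8 + 1) + 3·8^3 + 3·8^2 + 3·8 = 134219480; 134219480−1 = 134219479

128453481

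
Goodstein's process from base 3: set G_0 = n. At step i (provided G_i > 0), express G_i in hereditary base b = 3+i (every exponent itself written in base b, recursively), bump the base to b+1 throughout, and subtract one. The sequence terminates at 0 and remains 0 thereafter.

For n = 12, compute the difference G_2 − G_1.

[0] 12 ≡ 3^2 + 3 (base 3). Lift 4: 20. −1: 19.
[1] 19 ≡ 4^2 + 3 (base 4). Lift 5: 28. −1: 27.

8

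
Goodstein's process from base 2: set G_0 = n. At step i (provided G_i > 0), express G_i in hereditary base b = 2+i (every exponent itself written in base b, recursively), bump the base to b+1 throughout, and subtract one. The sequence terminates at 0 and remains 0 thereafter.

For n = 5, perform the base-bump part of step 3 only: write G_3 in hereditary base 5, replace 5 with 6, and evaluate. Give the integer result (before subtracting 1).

776

5 —HB2→ 2^2 + 1 —bump→ 3^3 + 1 = 28 —(−1)→ 27
27 —HB3→ 3^3 —bump→ 4^4 = 256 —(−1)→ 255
255 —HB4→ 3·4^3 + 3·4^2 + 3·4 + 3 —bump→ 3·5^3 + 3·5^2 + 3·5 + 3 = 468 —(−1)→ 467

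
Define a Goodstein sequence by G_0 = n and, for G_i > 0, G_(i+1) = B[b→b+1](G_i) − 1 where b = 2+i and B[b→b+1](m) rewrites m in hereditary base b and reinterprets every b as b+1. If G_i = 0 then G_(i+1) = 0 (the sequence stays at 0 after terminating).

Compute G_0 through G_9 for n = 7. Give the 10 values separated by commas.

7, 30, 259, 3127, 46657, 823543, 16777215, 37665879, 77777775, 150051213

G_0 = 7. HB_2(7) = 2^2 + 2 + 1. Bump = 31. G_1 = 30.
G_1 = 30. HB_3(30) = 3^3 + 3. Bump = 260. G_2 = 259.
G_2 = 259. HB_4(259) = 4^4 + 3. Bump = 3128. G_3 = 3127.
G_3 = 3127. HB_5(3127) = 5^5 + 2. Bump = 46658. G_4 = 46657.
G_4 = 46657. HB_6(46657) = 6^6 + 1. Bump = 823544. G_5 = 823543.
G_5 = 823543. HB_7(823543) = 7^7. Bump = 16777216. G_6 = 16777215.
G_6 = 16777215. HB_8(16777215) = 7·8^7 + 7·8^6 + 7·8^5 + 7·8^4 + 7·8^3 + 7·8^2 + 7·8 + 7. Bump = 37665880. G_7 = 37665879.
G_7 = 37665879. HB_9(37665879) = 7·9^7 + 7·9^6 + 7·9^5 + 7·9^4 + 7·9^3 + 7·9^2 + 7·9 + 6. Bump = 77777776. G_8 = 77777775.
G_8 = 77777775. HB_10(77777775) = 7·10^7 + 7·10^6 + 7·10^5 + 7·10^4 + 7·10^3 + 7·10^2 + 7·10 + 5. Bump = 150051214. G_9 = 150051213.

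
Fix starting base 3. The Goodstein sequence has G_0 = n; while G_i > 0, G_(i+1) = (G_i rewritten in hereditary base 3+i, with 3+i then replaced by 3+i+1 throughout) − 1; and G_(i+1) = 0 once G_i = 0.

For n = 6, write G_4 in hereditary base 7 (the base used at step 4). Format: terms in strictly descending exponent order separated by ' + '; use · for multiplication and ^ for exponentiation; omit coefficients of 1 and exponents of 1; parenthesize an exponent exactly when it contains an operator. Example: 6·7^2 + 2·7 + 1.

step 0: 6 = 2·3; sub 4 for 3: 2·4; = 8; G_1 = 8−1 = 7
step 1: 7 = 4 + 3; sub 5 for 4: 5 + 3; = 8; G_2 = 8−1 = 7
step 2: 7 = 5 + 2; sub 6 for 5: 6 + 2; = 8; G_3 = 8−1 = 7
step 3: 7 = 6 + 1; sub 7 for 6: 7 + 1; = 8; G_4 = 8−1 = 7

7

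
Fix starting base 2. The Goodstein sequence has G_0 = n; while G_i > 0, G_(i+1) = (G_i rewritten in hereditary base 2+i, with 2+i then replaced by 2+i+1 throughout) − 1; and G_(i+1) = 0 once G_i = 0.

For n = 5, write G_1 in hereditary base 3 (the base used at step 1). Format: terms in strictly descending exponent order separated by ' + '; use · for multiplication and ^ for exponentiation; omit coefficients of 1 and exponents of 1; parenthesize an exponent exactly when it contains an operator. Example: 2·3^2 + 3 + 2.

(0) 5|_2 = 2^2 + 1 ↦ 3^3 + 1|_3 = 28 ⇒ 27
(1) 27|_3 = 3^3 ↦ 4^4|_4 = 256 ⇒ 255

3^3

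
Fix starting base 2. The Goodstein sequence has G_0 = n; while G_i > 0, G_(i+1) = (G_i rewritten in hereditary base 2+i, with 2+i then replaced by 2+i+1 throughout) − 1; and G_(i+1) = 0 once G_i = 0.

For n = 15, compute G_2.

(0) 15|_2 = 2^(2 + 1) + 2^2 + 2 + 1 ↦ 3^(3 + 1) + 3^3 + 3 + 1|_3 = 112 ⇒ 111
(1) 111|_3 = 3^(3 + 1) + 3^3 + 3 ↦ 4^(4 + 1) + 4^4 + 4|_4 = 1284 ⇒ 1283
(2) 1283|_4 = 4^(4 + 1) + 4^4 + 3 ↦ 5^(5 + 1) + 5^5 + 3|_5 = 18753 ⇒ 18752

1283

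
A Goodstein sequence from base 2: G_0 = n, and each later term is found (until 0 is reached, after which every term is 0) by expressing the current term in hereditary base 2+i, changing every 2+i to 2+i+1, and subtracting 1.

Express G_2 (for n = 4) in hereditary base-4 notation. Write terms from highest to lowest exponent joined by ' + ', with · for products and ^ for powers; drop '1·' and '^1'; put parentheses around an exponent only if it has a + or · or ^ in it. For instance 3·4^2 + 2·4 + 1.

i=0: 4 = 2^2 (b=2); 2→3: 3^3 = 27; 27−1 = 26
i=1: 26 = 2·3^2 + 2·3 + 2 (b=3); 3→4: 2·4^2 + 2·4 + 2 = 42; 42−1 = 41
i=2: 41 = 2·4^2 + 2·4 + 1 (b=4); 4→5: 2·5^2 + 2·5 + 1 = 61; 61−1 = 60

2·4^2 + 2·4 + 1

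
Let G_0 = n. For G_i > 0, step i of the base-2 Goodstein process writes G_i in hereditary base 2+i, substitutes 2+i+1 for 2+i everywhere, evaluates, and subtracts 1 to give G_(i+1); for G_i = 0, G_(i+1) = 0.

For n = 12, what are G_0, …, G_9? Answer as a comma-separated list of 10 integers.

12, 107, 1065, 15685, 280019, 5764910, 134217867, 3486784574, 100000000211, 3138428376974

12 —HB2→ 2^(2 + 1) + 2^2 —bump→ 3^(3 + 1) + 3^3 = 108 —(−1)→ 107
107 —HB3→ 3^(3 + 1) + 2·3^2 + 2·3 + 2 —bump→ 4^(4 + 1) + 2·4^2 + 2·4 + 2 = 1066 —(−1)→ 1065
1065 —HB4→ 4^(4 + 1) + 2·4^2 + 2·4 + 1 —bump→ 5^(5 + 1) + 2·5^2 + 2·5 + 1 = 15686 —(−1)→ 15685
15685 —HB5→ 5^(5 + 1) + 2·5^2 + 2·5 —bump→ 6^(6 + 1) + 2·6^2 + 2·6 = 280020 —(−1)→ 280019
280019 —HB6→ 6^(6 + 1) + 2·6^2 + 6 + 5 —bump→ 7^(7 + 1) + 2·7^2 + 7 + 5 = 5764911 —(−1)→ 5764910
5764910 —HB7→ 7^(7 + 1) + 2·7^2 + 7 + 4 —bump→ 8^(8 + 1) + 2·8^2 + 8 + 4 = 134217868 —(−1)→ 134217867
134217867 —HB8→ 8^(8 + 1) + 2·8^2 + 8 + 3 —bump→ 9^(9 + 1) + 2·9^2 + 9 + 3 = 3486784575 —(−1)→ 3486784574
3486784574 —HB9→ 9^(9 + 1) + 2·9^2 + 9 + 2 —bump→ 10^(10 + 1) + 2·10^2 + 10 + 2 = 100000000212 —(−1)→ 100000000211
100000000211 —HB10→ 10^(10 + 1) + 2·10^2 + 10 + 1 —bump→ 11^(11 + 1) + 2·11^2 + 11 + 1 = 3138428376975 —(−1)→ 3138428376974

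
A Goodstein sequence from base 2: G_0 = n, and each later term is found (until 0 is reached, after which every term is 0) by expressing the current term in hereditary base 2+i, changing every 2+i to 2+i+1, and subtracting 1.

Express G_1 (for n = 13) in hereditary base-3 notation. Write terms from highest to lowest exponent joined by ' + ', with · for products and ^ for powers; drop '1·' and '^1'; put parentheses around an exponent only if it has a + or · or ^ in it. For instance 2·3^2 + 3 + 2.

3^(3 + 1) + 3^3

step 0: 13 = 2^(2 + 1) + 2^2 + 1; sub 3 for 2: 3^(3 + 1) + 3^3 + 1; = 109; G_1 = 109−1 = 108
step 1: 108 = 3^(3 + 1) + 3^3; sub 4 for 3: 4^(4 + 1) + 4^4; = 1280; G_2 = 1280−1 = 1279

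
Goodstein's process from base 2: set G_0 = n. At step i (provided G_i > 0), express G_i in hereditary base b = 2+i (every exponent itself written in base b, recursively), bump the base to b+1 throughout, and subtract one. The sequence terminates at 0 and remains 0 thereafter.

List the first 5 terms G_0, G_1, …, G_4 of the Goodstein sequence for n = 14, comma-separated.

base 2: 14 = 2^(2 + 1) + 2^2 + 2; at 3: 3^(3 + 1) + 3^3 + 3 = 111; next = 110
base 3: 110 = 3^(3 + 1) + 3^3 + 2; at 4: 4^(4 + 1) + 4^4 + 2 = 1282; next = 1281
base 4: 1281 = 4^(4 + 1) + 4^4 + 1; at 5: 5^(5 + 1) + 5^5 + 1 = 18751; next = 18750
base 5: 18750 = 5^(5 + 1) + 5^5; at 6: 6^(6 + 1) + 6^6 = 326592; next = 326591

14, 110, 1281, 18750, 326591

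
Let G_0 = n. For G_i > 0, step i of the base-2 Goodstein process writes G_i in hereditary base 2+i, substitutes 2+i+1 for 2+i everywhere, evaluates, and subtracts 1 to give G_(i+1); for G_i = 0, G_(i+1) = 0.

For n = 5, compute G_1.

27

G_0 = 5. HB_2(5) = 2^2 + 1. Bump = 28. G_1 = 27.
G_1 = 27. HB_3(27) = 3^3. Bump = 256. G_2 = 255.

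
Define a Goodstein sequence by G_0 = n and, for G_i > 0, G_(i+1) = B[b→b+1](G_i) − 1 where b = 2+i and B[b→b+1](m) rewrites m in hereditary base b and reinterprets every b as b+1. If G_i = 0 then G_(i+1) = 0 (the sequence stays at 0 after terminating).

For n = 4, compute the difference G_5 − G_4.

26

G_0=4  [base 2] 2^2  →[2↦3]→  3^3 = 27  −1 ⇒ G_1=26
G_1=26  [base 3] 2·3^2 + 2·3 + 2  →[3↦4]→  2·4^2 + 2·4 + 2 = 42  −1 ⇒ G_2=41
G_2=41  [base 4] 2·4^2 + 2·4 + 1  →[4↦5]→  2·5^2 + 2·5 + 1 = 61  −1 ⇒ G_3=60
G_3=60  [base 5] 2·5^2 + 2·5  →[5↦6]→  2·6^2 + 2·6 = 84  −1 ⇒ G_4=83
G_4=83  [base 6] 2·6^2 + 6 + 5  →[6↦7]→  2·7^2 + 7 + 5 = 110  −1 ⇒ G_5=109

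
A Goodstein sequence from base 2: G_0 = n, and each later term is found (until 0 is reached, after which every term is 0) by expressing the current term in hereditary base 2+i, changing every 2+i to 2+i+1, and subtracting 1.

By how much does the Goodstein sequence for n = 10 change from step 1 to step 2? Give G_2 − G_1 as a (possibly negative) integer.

i=0: 10 = 2^(2 + 1) + 2 (b=2); 2→3: 3^(3 + 1) + 3 = 84; 84−1 = 83
i=1: 83 = 3^(3 + 1) + 2 (b=3); 3→4: 4^(4 + 1) + 2 = 1026; 1026−1 = 1025

942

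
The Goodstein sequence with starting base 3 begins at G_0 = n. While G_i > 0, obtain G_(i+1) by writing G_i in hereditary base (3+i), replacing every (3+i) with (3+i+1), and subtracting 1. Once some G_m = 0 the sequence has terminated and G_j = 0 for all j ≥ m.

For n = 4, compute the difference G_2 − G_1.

base 3: 4 = 3 + 1; at 4: 4 + 1 = 5; next = 4
base 4: 4 = 4; at 5: 5 = 5; next = 4

0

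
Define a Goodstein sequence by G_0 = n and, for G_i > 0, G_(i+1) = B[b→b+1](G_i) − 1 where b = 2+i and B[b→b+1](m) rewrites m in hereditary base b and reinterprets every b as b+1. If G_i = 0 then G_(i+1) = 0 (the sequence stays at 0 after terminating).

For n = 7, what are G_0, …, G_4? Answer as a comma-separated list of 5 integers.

7, 30, 259, 3127, 46657

i=0: 7 = 2^2 + 2 + 1 (b=2); 2→3: 3^3 + 3 + 1 = 31; 31−1 = 30
i=1: 30 = 3^3 + 3 (b=3); 3→4: 4^4 + 4 = 260; 260−1 = 259
i=2: 259 = 4^4 + 3 (b=4); 4→5: 5^5 + 3 = 3128; 3128−1 = 3127
i=3: 3127 = 5^5 + 2 (b=5); 5→6: 6^6 + 2 = 46658; 46658−1 = 46657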